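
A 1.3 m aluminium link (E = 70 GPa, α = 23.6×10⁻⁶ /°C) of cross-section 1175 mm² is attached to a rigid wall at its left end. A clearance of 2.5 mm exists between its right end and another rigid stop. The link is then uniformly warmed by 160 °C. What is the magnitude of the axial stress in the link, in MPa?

σ ≈ 130 MPa (compressive)

Unrestrained expansion: δ_free = αΔT L = 23.6×10⁻⁶ × 160 × 1300 = 4.909 mm.
This exceeds the 2.5 mm gap, so the wall pushes back. The portion of expansion that must be recovered elastically is δ_free − gap = 4.909 − 2.5 = 2.409 mm.
So σ = E(δ_free − g)/L = 70×10³ × 2.409/1300 = 129.7 MPa.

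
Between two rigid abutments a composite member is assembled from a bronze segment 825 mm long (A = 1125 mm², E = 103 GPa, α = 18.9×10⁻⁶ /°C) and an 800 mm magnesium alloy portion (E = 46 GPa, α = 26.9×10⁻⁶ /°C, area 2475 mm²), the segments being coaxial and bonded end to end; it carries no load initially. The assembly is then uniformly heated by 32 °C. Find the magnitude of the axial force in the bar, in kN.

P ≈ 83.9 kN (compressive)

If the supports were absent, the total length change would be Σ αᵢΔT Lᵢ = 18.9×10⁻⁶×32×825 + 26.9×10⁻⁶×32×800 = 1.188 mm.
Since the ends are fixed, an axial force P builds up, equal in every segment, with P · Σ Lᵢ/(AᵢEᵢ) = δ_free.
The series flexibility is Σ Lᵢ/(AᵢEᵢ) = 825/(1125×103×10³) + 800/(2475×46×10³) = 1.415×10⁻⁵ mm/N.
P = 1.188 / 1.415×10⁻⁵ = 83950 N = 83.95 kN, compressive.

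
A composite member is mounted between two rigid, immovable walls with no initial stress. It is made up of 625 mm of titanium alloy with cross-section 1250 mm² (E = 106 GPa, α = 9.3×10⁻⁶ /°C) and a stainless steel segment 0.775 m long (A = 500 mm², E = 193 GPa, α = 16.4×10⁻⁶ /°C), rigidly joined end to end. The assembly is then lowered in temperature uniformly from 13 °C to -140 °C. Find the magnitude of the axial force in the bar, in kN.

With the walls removed the bar would change length by δ_free = Σ αᵢΔT Lᵢ = 9.3×10⁻⁶×153×625 + 16.4×10⁻⁶×153×775 = 2.834 mm.
The rigid supports impose zero overall length change; the single axial force P common to all segments must satisfy P Σ Lᵢ/(AᵢEᵢ) = δ_free.
The series flexibility is Σ Lᵢ/(AᵢEᵢ) = 625/(1250×106×10³) + 775/(500×193×10³) = 1.275×10⁻⁵ mm/N.
Hence P = δ_free / Σ(L/AE) = 2.834/1.275×10⁻⁵ = 222.3 kN (tensile).

P ≈ 222 kN (tensile)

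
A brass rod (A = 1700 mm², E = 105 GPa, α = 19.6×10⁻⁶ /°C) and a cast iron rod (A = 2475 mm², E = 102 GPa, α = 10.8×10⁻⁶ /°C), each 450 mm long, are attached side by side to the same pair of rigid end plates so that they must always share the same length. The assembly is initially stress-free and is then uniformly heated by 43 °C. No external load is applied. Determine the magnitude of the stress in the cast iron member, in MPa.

Both members must finish at the same length. With the larger α, the brass tends to over-expand; the plates restrain it, putting the brass in compression and the cast iron in tension. With no external load the two internal forces are equal and opposite, magnitude P.
Compatibility of the two members (thermal + elastic change equal): (α₁ − α₂)ΔT = P·[1/(A₁E₁) + 1/(A₂E₂)].
|α₁ − α₂|·ΔT = 8.8×10⁻⁶ × 43 = 0.0003784.
1/(A₁E₁) + 1/(A₂E₂) = 1/(1700×105×10³) + 1/(2475×102×10³) = 9.563×10⁻⁹ N⁻¹.
P = 0.0003784 / 9.563×10⁻⁹ = 39570 N = 39.57 kN.
σ_{cast iron} = P/A₂ = 39570/2475 = 15.99 MPa, tensile.

σ ≈ 16 MPa (tensile)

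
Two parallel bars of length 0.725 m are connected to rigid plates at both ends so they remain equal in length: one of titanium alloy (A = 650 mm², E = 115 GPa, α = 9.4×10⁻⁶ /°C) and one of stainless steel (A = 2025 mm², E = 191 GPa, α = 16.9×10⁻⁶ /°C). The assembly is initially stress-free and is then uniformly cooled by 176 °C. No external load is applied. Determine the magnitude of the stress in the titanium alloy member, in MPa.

σ ≈ 127 MPa (compressive)

The stainless steel has the larger α, so on cooling it would change length more than the titanium alloy if both were free. The rigid plates force a common final length, so the stainless steel is put into tension and the titanium alloy into compression, with equal and opposite forces P (no external load).
Setting the final lengths equal and cancelling L: (α₁ − α₂)ΔT = P/(A₁E₁) + P/(A₂E₂).
|α₁ − α₂|·ΔT = 7.5×10⁻⁶ × 176 = 0.00132.
1/(A₁E₁) + 1/(A₂E₂) = 1/(650×115×10³) + 1/(2025×191×10³) = 1.596×10⁻⁸ N⁻¹.
So P = 0.00132 / 1.596×10⁻⁸ = 82.69 kN.
σ_{titanium alloy} = P/A₁ = 82690/650 = 127.2 MPa, compressive.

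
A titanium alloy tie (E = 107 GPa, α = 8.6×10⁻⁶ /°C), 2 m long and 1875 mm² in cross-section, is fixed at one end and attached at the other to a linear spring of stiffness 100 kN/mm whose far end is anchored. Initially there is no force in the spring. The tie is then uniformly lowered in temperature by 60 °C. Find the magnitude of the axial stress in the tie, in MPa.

σ ≈ 27.6 MPa (tensile)

The unrestrained thermal change is αΔT L = 8.6×10⁻⁶ × 60 × 2000 = 1.032 mm.
Let P be the tensile force in the spring. The tie extends elastically by PL/(AE) and the spring stretches by P/k; together these equal δ_free.
P [ L/(AE) + 1/k ] = δ_free → P [ 2000/(1875×107×10³) + 1/(100×10³) ] = 1.032.
P = 1.032 / 1.997×10⁻⁵ = 51680 N.
σ = P/A = 51680/1875 = 27.56 MPa.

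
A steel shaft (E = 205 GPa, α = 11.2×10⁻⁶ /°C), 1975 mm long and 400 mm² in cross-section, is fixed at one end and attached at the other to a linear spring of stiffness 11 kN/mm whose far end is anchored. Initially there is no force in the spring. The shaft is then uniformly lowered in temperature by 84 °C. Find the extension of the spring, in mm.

The unrestrained thermal change is αΔT L = 11.2×10⁻⁶ × 84 × 1975 = 1.858 mm.
Let P be the tensile force in the spring. The shaft extends elastically by PL/(AE) and the spring stretches by P/k; together these equal δ_free.
So P = δ_free / [L/(AE) + 1/k] = 1.858 / [ 1975/(400×205×10³) + 1/(11×10³) ].
P = 1.858 / 0.000115 = 16160 N.
Spring extension = P/k = 16160/(11×10³) = 1.469 mm.

δ ≈ 1.47 mm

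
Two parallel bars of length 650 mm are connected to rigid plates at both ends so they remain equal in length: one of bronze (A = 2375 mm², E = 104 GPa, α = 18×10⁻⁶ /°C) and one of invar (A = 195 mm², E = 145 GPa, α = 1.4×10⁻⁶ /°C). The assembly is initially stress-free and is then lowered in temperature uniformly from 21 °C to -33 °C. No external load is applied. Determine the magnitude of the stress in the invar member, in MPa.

The bronze has the larger α, so on cooling it would change length more than the invar if both were free. The rigid plates force a common final length, so the bronze is put into tension and the invar into compression, with equal and opposite forces P (no external load).
Equating the net (thermal + elastic) strains gives |α₁ − α₂|·ΔT = P·[1/(A₁E₁) + 1/(A₂E₂)].
|α₁ − α₂|·ΔT = 16.6×10⁻⁶ × 54 = 0.0008964.
1/(A₁E₁) + 1/(A₂E₂) = 1/(2375×104×10³) + 1/(195×145×10³) = 3.942×10⁻⁸ N⁻¹.
P = 0.0008964 / 3.942×10⁻⁸ = 22740 N = 22.74 kN.
σ_{invar} = P/A₂ = 22740/195 = 116.6 MPa, compressive.

σ ≈ 117 MPa (compressive)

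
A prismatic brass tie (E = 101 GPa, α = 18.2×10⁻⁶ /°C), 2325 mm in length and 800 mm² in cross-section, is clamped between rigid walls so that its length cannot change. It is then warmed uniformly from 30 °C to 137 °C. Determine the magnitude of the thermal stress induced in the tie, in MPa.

σ ≈ 197 MPa (compressive)

Because both ends are immovable the net strain is zero, and the suppressed thermal strain is αΔT = 18.2×10⁻⁶ × 107 = 1947.4×10⁻⁶.
Hence σ = E·αΔT = 101×10³ × 1947.4×10⁻⁶ = 196.7 MPa, compressive.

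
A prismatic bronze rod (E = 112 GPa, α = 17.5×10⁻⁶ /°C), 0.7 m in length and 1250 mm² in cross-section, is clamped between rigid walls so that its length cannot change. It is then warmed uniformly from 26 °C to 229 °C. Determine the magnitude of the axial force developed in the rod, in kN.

P ≈ 497 kN (compressive)

Full restraint means ε = 0, so the stress is σ = EαΔT = 112×10³ × 17.5×10⁻⁶ × 203 = 397.9 MPa.
Axial force P = σA = 397.9 × 1250 = 497400 N = 497.4 kN, compressive.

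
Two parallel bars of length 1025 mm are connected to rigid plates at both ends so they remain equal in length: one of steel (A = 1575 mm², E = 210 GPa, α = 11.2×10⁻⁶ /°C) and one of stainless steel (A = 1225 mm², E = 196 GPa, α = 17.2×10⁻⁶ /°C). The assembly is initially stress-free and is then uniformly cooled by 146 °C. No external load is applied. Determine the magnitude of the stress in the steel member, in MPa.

Equilibrium of a rigid end plate with no external load gives equal and opposite internal forces ±P in the two members. Since α_{stainless steel} > α_{steel}, cooling drives the stainless steel into tension and the steel into compression.
Equating the net (thermal + elastic) strains gives |α₁ − α₂|·ΔT = P·[1/(A₁E₁) + 1/(A₂E₂)].
|α₁ − α₂|·ΔT = 6×10⁻⁶ × 146 = 0.000876.
1/(A₁E₁) + 1/(A₂E₂) = 1/(1575×210×10³) + 1/(1225×196×10³) = 7.188×10⁻⁹ N⁻¹.
So P = 0.000876 / 7.188×10⁻⁹ = 121.9 kN.
σ_{steel} = P/A₁ = 121900/1575 = 77.37 MPa, compressive.

σ ≈ 77.4 MPa (compressive)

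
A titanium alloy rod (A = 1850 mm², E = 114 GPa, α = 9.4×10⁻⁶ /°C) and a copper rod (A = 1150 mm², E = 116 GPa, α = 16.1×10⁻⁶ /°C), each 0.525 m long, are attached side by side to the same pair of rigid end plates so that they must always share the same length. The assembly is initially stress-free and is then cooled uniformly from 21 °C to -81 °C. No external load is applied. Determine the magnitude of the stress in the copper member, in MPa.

Both members must finish at the same length. With the larger α, the copper tends to over-contract; the plates restrain it, putting the copper in tension and the titanium alloy in compression. With no external load the two internal forces are equal and opposite, magnitude P.
Setting the final lengths equal and cancelling L: (α₁ − α₂)ΔT = P/(A₁E₁) + P/(A₂E₂).
|α₁ − α₂|·ΔT = 6.7×10⁻⁶ × 102 = 0.0006834.
1/(A₁E₁) + 1/(A₂E₂) = 1/(1850×114×10³) + 1/(1150×116×10³) = 1.224×10⁻⁸ N⁻¹.
So P = 0.0006834 / 1.224×10⁻⁸ = 55.84 kN.
σ_{copper} = P/A₂ = 55840/1150 = 48.56 MPa, tensile.

σ ≈ 48.6 MPa (tensile)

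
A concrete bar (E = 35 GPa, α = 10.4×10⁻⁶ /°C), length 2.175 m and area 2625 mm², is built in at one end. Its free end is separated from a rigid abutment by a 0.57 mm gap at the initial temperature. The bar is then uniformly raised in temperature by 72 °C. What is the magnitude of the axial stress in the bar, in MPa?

Free thermal elongation = αΔT L = 10.4×10⁻⁶ × 72 × 2175 = 1.629 mm.
The gap closes (δ_free > 0.57 mm) and the wall then resists a further 1.629 − 0.57 = 1.059 mm of expansion.
Compatibility: PL/(AE) = 1.059 mm, so σ = P/A = E × (1.059/2175) = 17.04 MPa.

σ ≈ 17 MPa (compressive)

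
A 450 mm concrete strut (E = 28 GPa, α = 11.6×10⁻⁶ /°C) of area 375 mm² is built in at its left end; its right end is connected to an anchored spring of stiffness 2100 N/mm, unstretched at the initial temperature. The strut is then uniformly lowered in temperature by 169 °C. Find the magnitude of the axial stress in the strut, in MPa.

σ ≈ 4.53 MPa (tensile)

The unrestrained thermal change is αΔT L = 11.6×10⁻⁶ × 169 × 450 = 0.8822 mm.
With a force P in the spring, the elastic change of the strut is PL/(AE) and that of the spring is P/k; compatibility requires their sum to equal δ_free.
So P = δ_free / [L/(AE) + 1/k] = 0.8822 / [ 450/(375×28×10³) + 1/(2100) ].
P = 0.8822 / 0.000519 = 1700 N.
σ = P/A = 1700/375 = 4.532 MPa.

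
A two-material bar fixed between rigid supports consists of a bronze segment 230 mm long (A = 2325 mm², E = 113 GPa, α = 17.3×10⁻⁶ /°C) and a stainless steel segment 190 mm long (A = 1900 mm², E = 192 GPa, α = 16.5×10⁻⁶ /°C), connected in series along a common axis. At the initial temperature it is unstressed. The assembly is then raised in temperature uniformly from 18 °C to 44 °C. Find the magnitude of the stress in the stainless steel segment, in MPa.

σ ≈ 69.7 MPa (compressive)

With the walls removed the bar would change length by δ_free = Σ αᵢΔT Lᵢ = 17.3×10⁻⁶×26×230 + 16.5×10⁻⁶×26×190 = 0.185 mm.
The walls prevent any net length change, so an axial force P (same in every segment) develops. Compatibility: P · Σ Lᵢ/(AᵢEᵢ) = δ_free.
The series flexibility is Σ Lᵢ/(AᵢEᵢ) = 230/(2325×113×10³) + 190/(1900×192×10³) = 1.396×10⁻⁶ mm/N.
P = 0.185 / 1.396×10⁻⁶ = 132500 N = 132.5 kN, compressive.
σ_{stainless steel} = P / A = 132500 / 1900 = 69.72 MPa.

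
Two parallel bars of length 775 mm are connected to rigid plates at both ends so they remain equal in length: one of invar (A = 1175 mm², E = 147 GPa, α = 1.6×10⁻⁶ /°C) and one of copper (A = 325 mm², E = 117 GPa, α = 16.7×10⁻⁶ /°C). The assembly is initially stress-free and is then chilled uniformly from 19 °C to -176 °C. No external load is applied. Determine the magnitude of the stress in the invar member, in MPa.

Equilibrium of a rigid end plate with no external load gives equal and opposite internal forces ±P in the two members. Since α_{copper} > α_{invar}, cooling drives the copper into tension and the invar into compression.
Compatibility of the two members (thermal + elastic change equal): (α₁ − α₂)ΔT = P·[1/(A₁E₁) + 1/(A₂E₂)].
|α₁ − α₂|·ΔT = 15.1×10⁻⁶ × 195 = 0.002945.
1/(A₁E₁) + 1/(A₂E₂) = 1/(1175×147×10³) + 1/(325×117×10³) = 3.209×10⁻⁸ N⁻¹.
P = 0.002945 / 3.209×10⁻⁸ = 91760 N = 91.76 kN.
σ_{invar} = P/A₁ = 91760/1175 = 78.1 MPa, compressive.

σ ≈ 78.1 MPa (compressive)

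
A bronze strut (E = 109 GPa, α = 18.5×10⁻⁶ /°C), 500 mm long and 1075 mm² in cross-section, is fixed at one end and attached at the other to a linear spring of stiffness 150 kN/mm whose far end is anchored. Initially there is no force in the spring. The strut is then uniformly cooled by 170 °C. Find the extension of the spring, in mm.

δ ≈ 0.959 mm

The unrestrained thermal change is αΔT L = 18.5×10⁻⁶ × 170 × 500 = 1.572 mm.
With a force P in the spring, the elastic change of the strut is PL/(AE) and that of the spring is P/k; compatibility requires their sum to equal δ_free.
So P = δ_free / [L/(AE) + 1/k] = 1.572 / [ 500/(1075×109×10³) + 1/(150×10³) ].
P = 1.572 / 1.093×10⁻⁵ = 143800 N.
Spring extension = P/k = 143800/(150×10³) = 0.9588 mm.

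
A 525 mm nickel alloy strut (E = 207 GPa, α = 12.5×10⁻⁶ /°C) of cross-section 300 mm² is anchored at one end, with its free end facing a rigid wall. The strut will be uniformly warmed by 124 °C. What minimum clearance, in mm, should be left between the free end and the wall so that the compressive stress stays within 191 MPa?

g ≈ 0.329 mm

With no wall the strut would lengthen by αΔT L = 12.5×10⁻⁶ × 124 × 525 = 0.8137 mm.
At the allowable stress the elastic shortening the wall may impose is σL/E = 191 × 525 / (207×10³) = 0.4844 mm.
The gap must absorb the remainder: g_min = 0.8137 − 0.4844 = 0.3293 mm.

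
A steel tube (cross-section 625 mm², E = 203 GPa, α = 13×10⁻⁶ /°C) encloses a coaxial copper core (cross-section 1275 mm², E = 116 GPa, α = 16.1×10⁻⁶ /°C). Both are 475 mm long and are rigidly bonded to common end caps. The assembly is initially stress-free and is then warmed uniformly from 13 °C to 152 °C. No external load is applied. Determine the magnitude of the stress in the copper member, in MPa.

σ ≈ 23.1 MPa (compressive)

Both members must finish at the same length. With the larger α, the copper tends to over-expand; the plates restrain it, putting the copper in compression and the steel in tension. With no external load the two internal forces are equal and opposite, magnitude P.
Setting the final lengths equal and cancelling L: (α₁ − α₂)ΔT = P/(A₁E₁) + P/(A₂E₂).
|α₁ − α₂|·ΔT = 3.1×10⁻⁶ × 139 = 0.0004309.
1/(A₁E₁) + 1/(A₂E₂) = 1/(625×203×10³) + 1/(1275×116×10³) = 1.464×10⁻⁸ N⁻¹.
So P = 0.0004309 / 1.464×10⁻⁸ = 29.43 kN.
σ_{copper} = P/A₂ = 29430/1275 = 23.08 MPa, compressive.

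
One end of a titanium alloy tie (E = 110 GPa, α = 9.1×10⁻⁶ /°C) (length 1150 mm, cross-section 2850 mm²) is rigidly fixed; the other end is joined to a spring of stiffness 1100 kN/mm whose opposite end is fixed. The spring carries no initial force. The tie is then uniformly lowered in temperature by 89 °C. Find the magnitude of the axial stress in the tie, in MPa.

σ ≈ 71.4 MPa (tensile)

The unrestrained thermal change is αΔT L = 9.1×10⁻⁶ × 89 × 1150 = 0.9314 mm.
Let P be the tensile force in the spring. The tie extends elastically by PL/(AE) and the spring stretches by P/k; together these equal δ_free.
So P = δ_free / [L/(AE) + 1/k] = 0.9314 / [ 1150/(2850×110×10³) + 1/(1100×10³) ].
P = 0.9314 / 4.577×10⁻⁶ = 203500 N.
σ = P/A = 203500/2850 = 71.4 MPa.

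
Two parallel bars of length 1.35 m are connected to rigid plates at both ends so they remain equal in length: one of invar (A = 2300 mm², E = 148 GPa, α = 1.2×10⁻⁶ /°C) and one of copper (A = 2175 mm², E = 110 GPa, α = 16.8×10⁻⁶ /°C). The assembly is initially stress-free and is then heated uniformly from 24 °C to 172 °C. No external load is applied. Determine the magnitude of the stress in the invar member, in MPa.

The copper has the larger α, so on heating it would change length more than the invar if both were free. The rigid plates force a common final length, so the copper is put into compression and the invar into tension, with equal and opposite forces P (no external load).
Compatibility of the two members (thermal + elastic change equal): (α₁ − α₂)ΔT = P·[1/(A₁E₁) + 1/(A₂E₂)].
|α₁ − α₂|·ΔT = 15.6×10⁻⁶ × 148 = 0.002309.
1/(A₁E₁) + 1/(A₂E₂) = 1/(2300×148×10³) + 1/(2175×110×10³) = 7.117×10⁻⁹ N⁻¹.
So P = 0.002309 / 7.117×10⁻⁹ = 324.4 kN.
σ_{invar} = P/A₁ = 324400/2300 = 141 MPa, tensile.

σ ≈ 141 MPa (tensile)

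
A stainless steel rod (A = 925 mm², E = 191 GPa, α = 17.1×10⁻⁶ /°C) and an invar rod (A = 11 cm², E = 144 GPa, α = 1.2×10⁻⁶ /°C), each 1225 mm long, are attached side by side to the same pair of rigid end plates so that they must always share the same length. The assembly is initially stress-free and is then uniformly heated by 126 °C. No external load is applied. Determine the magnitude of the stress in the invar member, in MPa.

Equilibrium of a rigid end plate with no external load gives equal and opposite internal forces ±P in the two members. Since α_{stainless steel} > α_{invar}, heating drives the stainless steel into compression and the invar into tension.
Setting the final lengths equal and cancelling L: (α₁ − α₂)ΔT = P/(A₁E₁) + P/(A₂E₂).
|α₁ − α₂|·ΔT = 15.9×10⁻⁶ × 126 = 0.002003.
1/(A₁E₁) + 1/(A₂E₂) = 1/(925×191×10³) + 1/(1100×144×10³) = 1.197×10⁻⁸ N⁻¹.
So P = 0.002003 / 1.197×10⁻⁸ = 167.3 kN.
σ_{invar} = P/A₂ = 167300/1100 = 152.1 MPa, tensile.

σ ≈ 152 MPa (tensile)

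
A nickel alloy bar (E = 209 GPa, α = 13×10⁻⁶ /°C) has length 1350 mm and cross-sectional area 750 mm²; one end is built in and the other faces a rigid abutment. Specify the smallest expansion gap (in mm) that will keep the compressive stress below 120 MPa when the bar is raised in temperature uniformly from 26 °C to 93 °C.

Free expansion if unrestrained: δ_free = αΔT L = 13×10⁻⁶ × 67 × 1350 = 1.176 mm.
A stress of 120 MPa corresponds to the wall pushing the bar back by σL/E = 120×1350/(209×10³) = 0.7751 mm.
The gap must absorb the remainder: g_min = 1.176 − 0.7751 = 0.4007 mm.

g ≈ 0.401 mm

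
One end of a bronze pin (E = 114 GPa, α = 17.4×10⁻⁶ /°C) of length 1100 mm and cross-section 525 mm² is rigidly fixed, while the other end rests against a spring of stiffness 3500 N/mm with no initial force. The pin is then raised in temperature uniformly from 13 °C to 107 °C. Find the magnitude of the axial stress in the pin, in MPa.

Free thermal expansion: δ_free = αΔT L = 17.4×10⁻⁶ × 94 × 1100 = 1.799 mm.
Let P be the compressive force at the spring. The pin shortens elastically by PL/(AE) and the spring compresses by P/k; together these equal δ_free.
P [ L/(AE) + 1/k ] = δ_free → P [ 1100/(525×114×10³) + 1/(3500) ] = 1.799.
P = 1.799 / 0.0003041 = 5916 N.
σ = P/A = 5916/525 = 11.27 MPa.

σ ≈ 11.3 MPa (compressive)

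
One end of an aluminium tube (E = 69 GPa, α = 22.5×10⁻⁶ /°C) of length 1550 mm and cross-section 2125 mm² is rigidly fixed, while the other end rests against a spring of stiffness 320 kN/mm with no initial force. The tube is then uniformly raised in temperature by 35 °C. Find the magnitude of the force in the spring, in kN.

P ≈ 89.1 kN

If the spring were absent the tube would lengthen by αΔT L = 22.5×10⁻⁶ × 35 × 1550 = 1.221 mm.
With a force P in the spring, the elastic change of the tube is PL/(AE) and that of the spring is P/k; compatibility requires their sum to equal δ_free.
So P = δ_free / [L/(AE) + 1/k] = 1.221 / [ 1550/(2125×69×10³) + 1/(320×10³) ].
P = 1.221 / 1.37×10⁻⁵ = 89120 N.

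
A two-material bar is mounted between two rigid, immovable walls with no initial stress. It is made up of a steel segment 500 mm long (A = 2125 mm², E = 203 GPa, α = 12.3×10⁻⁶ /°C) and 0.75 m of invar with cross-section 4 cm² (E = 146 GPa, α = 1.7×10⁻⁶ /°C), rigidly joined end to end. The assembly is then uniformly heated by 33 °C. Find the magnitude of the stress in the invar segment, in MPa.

σ ≈ 43.7 MPa (compressive)

With the walls removed the bar would change length by δ_free = Σ αᵢΔT Lᵢ = 12.3×10⁻⁶×33×500 + 1.7×10⁻⁶×33×750 = 0.245 mm.
Since the ends are fixed, an axial force P builds up, equal in every segment, with P · Σ Lᵢ/(AᵢEᵢ) = δ_free.
Σ Lᵢ/(AᵢEᵢ) = 500/(2125×203×10³) + 750/(400×146×10³) = 1.4×10⁻⁵ mm/N.
Hence P = δ_free / Σ(L/AE) = 0.245/1.4×10⁻⁵ = 17.5 kN (compressive).
σ_{invar} = P / A = 17500 / 400 = 43.75 MPa.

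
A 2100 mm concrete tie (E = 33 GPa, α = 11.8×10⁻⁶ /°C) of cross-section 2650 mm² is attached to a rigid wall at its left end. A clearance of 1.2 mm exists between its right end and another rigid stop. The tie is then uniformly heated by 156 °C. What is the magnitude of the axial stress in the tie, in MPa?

σ ≈ 41.9 MPa (compressive)

Free thermal elongation = αΔT L = 11.8×10⁻⁶ × 156 × 2100 = 3.866 mm.
This exceeds the 1.2 mm gap, so the wall pushes back. The portion of expansion that must be recovered elastically is δ_free − gap = 3.866 − 1.2 = 2.666 mm.
So σ = E(δ_free − g)/L = 33×10³ × 2.666/2100 = 41.89 MPa.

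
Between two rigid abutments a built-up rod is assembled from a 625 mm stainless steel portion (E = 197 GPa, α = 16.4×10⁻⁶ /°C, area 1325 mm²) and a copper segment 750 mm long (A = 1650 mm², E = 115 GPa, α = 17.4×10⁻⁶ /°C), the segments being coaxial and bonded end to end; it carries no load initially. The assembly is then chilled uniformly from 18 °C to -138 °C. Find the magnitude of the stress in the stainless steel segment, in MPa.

With the walls removed the bar would change length by δ_free = Σ αᵢΔT Lᵢ = 16.4×10⁻⁶×156×625 + 17.4×10⁻⁶×156×750 = 3.635 mm.
The rigid supports impose zero overall length change; the single axial force P common to all segments must satisfy P Σ Lᵢ/(AᵢEᵢ) = δ_free.
Σ Lᵢ/(AᵢEᵢ) = 625/(1325×197×10³) + 750/(1650×115×10³) = 6.347×10⁻⁶ mm/N.
P = 3.635 / 6.347×10⁻⁶ = 572700 N = 572.7 kN, tensile.
σ_{stainless steel} = P / A = 572700 / 1325 = 432.2 MPa.

σ ≈ 432 MPa (tensile)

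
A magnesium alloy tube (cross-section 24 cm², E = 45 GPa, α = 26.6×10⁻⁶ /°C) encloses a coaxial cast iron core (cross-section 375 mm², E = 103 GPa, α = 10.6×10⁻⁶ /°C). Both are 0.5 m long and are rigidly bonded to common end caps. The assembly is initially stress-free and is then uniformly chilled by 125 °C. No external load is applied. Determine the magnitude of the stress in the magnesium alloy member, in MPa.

σ ≈ 23.7 MPa (tensile)

Equilibrium of a rigid end plate with no external load gives equal and opposite internal forces ±P in the two members. Since α_{magnesium alloy} > α_{cast iron}, cooling drives the magnesium alloy into tension and the cast iron into compression.
Setting the final lengths equal and cancelling L: (α₁ − α₂)ΔT = P/(A₁E₁) + P/(A₂E₂).
|α₁ − α₂|·ΔT = 16×10⁻⁶ × 125 = 0.002.
1/(A₁E₁) + 1/(A₂E₂) = 1/(2400×45×10³) + 1/(375×103×10³) = 3.515×10⁻⁸ N⁻¹.
So P = 0.002 / 3.515×10⁻⁸ = 56.9 kN.
σ_{magnesium alloy} = P/A₁ = 56900/2400 = 23.71 MPa, tensile.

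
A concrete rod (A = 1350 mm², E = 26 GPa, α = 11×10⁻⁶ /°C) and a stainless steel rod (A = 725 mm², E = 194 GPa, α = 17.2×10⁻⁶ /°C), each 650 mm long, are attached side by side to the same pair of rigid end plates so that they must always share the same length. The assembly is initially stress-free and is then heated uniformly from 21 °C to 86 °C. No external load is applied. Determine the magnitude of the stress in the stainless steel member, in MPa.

σ ≈ 15.6 MPa (compressive)

Equilibrium of a rigid end plate with no external load gives equal and opposite internal forces ±P in the two members. Since α_{stainless steel} > α_{concrete}, heating drives the stainless steel into compression and the concrete into tension.
Setting the final lengths equal and cancelling L: (α₁ − α₂)ΔT = P/(A₁E₁) + P/(A₂E₂).
|α₁ − α₂|·ΔT = 6.2×10⁻⁶ × 65 = 0.000403.
1/(A₁E₁) + 1/(A₂E₂) = 1/(1350×26×10³) + 1/(725×194×10³) = 3.56×10⁻⁸ N⁻¹.
P = 0.000403 / 3.56×10⁻⁸ = 11320 N = 11.32 kN.
σ_{stainless steel} = P/A₂ = 11320/725 = 15.61 MPa, compressive.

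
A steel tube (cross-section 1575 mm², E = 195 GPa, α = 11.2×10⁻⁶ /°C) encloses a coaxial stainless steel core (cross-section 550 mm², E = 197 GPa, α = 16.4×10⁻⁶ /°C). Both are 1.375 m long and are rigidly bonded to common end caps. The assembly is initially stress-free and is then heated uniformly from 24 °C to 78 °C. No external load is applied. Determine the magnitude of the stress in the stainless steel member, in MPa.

Both members must finish at the same length. With the larger α, the stainless steel tends to over-expand; the plates restrain it, putting the stainless steel in compression and the steel in tension. With no external load the two internal forces are equal and opposite, magnitude P.
Compatibility of the two members (thermal + elastic change equal): (α₁ − α₂)ΔT = P·[1/(A₁E₁) + 1/(A₂E₂)].
|α₁ − α₂|·ΔT = 5.2×10⁻⁶ × 54 = 0.0002808.
1/(A₁E₁) + 1/(A₂E₂) = 1/(1575×195×10³) + 1/(550×197×10³) = 1.249×10⁻⁸ N⁻¹.
P = 0.0002808 / 1.249×10⁻⁸ = 22490 N = 22.49 kN.
σ_{stainless steel} = P/A₂ = 22490/550 = 40.89 MPa, compressive.

σ ≈ 40.9 MPa (compressive)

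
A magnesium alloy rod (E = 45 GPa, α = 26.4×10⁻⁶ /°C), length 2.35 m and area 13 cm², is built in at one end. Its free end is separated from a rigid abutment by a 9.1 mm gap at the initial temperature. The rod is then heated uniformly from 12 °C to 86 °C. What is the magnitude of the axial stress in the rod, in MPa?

Unrestrained expansion: δ_free = αΔT L = 26.4×10⁻⁶ × 74 × 2350 = 4.591 mm.
This is smaller than the 9.1 mm clearance, so the rod expands freely without reaching the stop — the stress is zero.

σ ≈ 0 MPa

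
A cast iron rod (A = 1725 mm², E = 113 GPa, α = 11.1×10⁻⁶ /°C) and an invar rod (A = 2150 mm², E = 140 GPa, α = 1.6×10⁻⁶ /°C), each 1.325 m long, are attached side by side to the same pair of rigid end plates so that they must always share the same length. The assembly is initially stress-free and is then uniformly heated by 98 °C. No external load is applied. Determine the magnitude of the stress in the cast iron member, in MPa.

Both members must finish at the same length. With the larger α, the cast iron tends to over-expand; the plates restrain it, putting the cast iron in compression and the invar in tension. With no external load the two internal forces are equal and opposite, magnitude P.
Setting the final lengths equal and cancelling L: (α₁ − α₂)ΔT = P/(A₁E₁) + P/(A₂E₂).
|α₁ − α₂|·ΔT = 9.5×10⁻⁶ × 98 = 0.000931.
1/(A₁E₁) + 1/(A₂E₂) = 1/(1725×113×10³) + 1/(2150×140×10³) = 8.452×10⁻⁹ N⁻¹.
P = 0.000931 / 8.452×10⁻⁹ = 110100 N = 110.1 kN.
σ_{cast iron} = P/A₁ = 110100/1725 = 63.85 MPa, compressive.

σ ≈ 63.9 MPa (compressive)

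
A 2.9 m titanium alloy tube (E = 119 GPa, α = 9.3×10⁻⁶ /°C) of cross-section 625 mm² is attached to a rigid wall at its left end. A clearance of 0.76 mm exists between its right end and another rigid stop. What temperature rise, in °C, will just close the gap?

ΔT ≈ 28.2 °C

Contact occurs when the free expansion equals the gap: αΔT L = 0.76 mm.
So ΔT = g/(αL) = 0.76/(9.3×10⁻⁶ × 2900) = 28.18 °C.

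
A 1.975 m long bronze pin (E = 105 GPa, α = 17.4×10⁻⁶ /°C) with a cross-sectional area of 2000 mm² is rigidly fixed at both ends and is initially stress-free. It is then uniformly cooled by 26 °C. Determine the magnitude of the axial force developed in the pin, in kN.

P ≈ 95 kN (tensile)

The ends cannot move, so σ = EαΔT = 105×10³ × 17.4×10⁻⁶ × 26 = 47.5 MPa.
P = AEαΔT = 2000 × 105×10³ × 17.4×10⁻⁶ × 26 = 95 kN (tensile).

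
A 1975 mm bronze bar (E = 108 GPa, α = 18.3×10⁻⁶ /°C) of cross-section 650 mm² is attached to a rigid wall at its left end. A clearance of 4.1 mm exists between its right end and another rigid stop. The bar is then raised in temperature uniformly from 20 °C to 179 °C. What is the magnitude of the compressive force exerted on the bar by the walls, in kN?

P ≈ 58.5 kN

Unrestrained expansion: δ_free = αΔT L = 18.3×10⁻⁶ × 159 × 1975 = 5.747 mm.
This exceeds the 4.1 mm gap, so the wall pushes back. The portion of expansion that must be recovered elastically is δ_free − gap = 5.747 − 4.1 = 1.647 mm.
That suppressed elongation corresponds to σ = E·Δ/L = 108×10³ × 1.647/1975 = 90.05 MPa.
Force on the wall = σA = 90.05 × 650 mm² = 58.53 kN.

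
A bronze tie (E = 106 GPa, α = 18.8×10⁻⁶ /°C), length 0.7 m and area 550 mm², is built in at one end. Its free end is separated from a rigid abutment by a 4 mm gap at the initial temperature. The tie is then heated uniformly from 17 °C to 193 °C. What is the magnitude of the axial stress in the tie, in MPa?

If the wall were absent the tie would grow by αΔT L = 18.8×10⁻⁶ × 176 × 700 = 2.316 mm.
Since δ_free = 2.32 mm is less than the 4 mm gap, the tie never touches the wall. No axial force develops.

σ ≈ 0 MPa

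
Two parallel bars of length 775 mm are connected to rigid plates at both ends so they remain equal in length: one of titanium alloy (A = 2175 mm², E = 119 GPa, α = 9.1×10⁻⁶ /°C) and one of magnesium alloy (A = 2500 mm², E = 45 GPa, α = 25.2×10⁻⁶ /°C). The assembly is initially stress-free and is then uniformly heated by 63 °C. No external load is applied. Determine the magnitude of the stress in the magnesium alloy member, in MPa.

σ ≈ 31.8 MPa (compressive)

Both members must finish at the same length. With the larger α, the magnesium alloy tends to over-expand; the plates restrain it, putting the magnesium alloy in compression and the titanium alloy in tension. With no external load the two internal forces are equal and opposite, magnitude P.
Compatibility of the two members (thermal + elastic change equal): (α₁ − α₂)ΔT = P·[1/(A₁E₁) + 1/(A₂E₂)].
|α₁ − α₂|·ΔT = 16.1×10⁻⁶ × 63 = 0.001014.
1/(A₁E₁) + 1/(A₂E₂) = 1/(2175×119×10³) + 1/(2500×45×10³) = 1.275×10⁻⁸ N⁻¹.
P = 0.001014 / 1.275×10⁻⁸ = 79540 N = 79.54 kN.
σ_{magnesium alloy} = P/A₂ = 79540/2500 = 31.81 MPa, compressive.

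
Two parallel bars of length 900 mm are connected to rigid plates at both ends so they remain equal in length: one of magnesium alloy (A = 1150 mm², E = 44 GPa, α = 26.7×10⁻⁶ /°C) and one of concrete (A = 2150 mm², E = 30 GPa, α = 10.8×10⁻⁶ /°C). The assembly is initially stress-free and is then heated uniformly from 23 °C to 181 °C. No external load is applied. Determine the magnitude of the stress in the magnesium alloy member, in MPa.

σ ≈ 61.9 MPa (compressive)

Both members must finish at the same length. With the larger α, the magnesium alloy tends to over-expand; the plates restrain it, putting the magnesium alloy in compression and the concrete in tension. With no external load the two internal forces are equal and opposite, magnitude P.
Setting the final lengths equal and cancelling L: (α₁ − α₂)ΔT = P/(A₁E₁) + P/(A₂E₂).
|α₁ − α₂|·ΔT = 15.9×10⁻⁶ × 158 = 0.002512.
1/(A₁E₁) + 1/(A₂E₂) = 1/(1150×44×10³) + 1/(2150×30×10³) = 3.527×10⁻⁸ N⁻¹.
P = 0.002512 / 3.527×10⁻⁸ = 71230 N = 71.23 kN.
σ_{magnesium alloy} = P/A₁ = 71230/1150 = 61.94 MPa, compressive.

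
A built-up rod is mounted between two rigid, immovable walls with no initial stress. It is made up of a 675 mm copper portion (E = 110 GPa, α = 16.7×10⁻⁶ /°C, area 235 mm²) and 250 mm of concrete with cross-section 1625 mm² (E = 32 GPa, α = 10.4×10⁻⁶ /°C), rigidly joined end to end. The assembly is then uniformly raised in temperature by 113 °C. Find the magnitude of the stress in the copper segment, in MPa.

σ ≈ 216 MPa (compressive)

With the walls removed the bar would change length by δ_free = Σ αᵢΔT Lᵢ = 16.7×10⁻⁶×113×675 + 10.4×10⁻⁶×113×250 = 1.568 mm.
The rigid supports impose zero overall length change; the single axial force P common to all segments must satisfy P Σ Lᵢ/(AᵢEᵢ) = δ_free.
Σ Lᵢ/(AᵢEᵢ) = 675/(235×110×10³) + 250/(1625×32×10³) = 3.092×10⁻⁵ mm/N.
Hence P = δ_free / Σ(L/AE) = 1.568/3.092×10⁻⁵ = 50.7 kN (compressive).
σ_{copper} = P / A = 50700 / 235 = 215.7 MPa.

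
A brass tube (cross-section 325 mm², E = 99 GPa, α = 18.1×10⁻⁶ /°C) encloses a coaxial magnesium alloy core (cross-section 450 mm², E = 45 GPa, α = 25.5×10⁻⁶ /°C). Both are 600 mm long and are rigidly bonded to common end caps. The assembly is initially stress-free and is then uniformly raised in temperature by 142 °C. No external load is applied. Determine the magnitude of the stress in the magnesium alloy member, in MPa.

σ ≈ 29 MPa (compressive)

Equilibrium of a rigid end plate with no external load gives equal and opposite internal forces ±P in the two members. Since α_{magnesium alloy} > α_{brass}, heating drives the magnesium alloy into compression and the brass into tension.
Equating the net (thermal + elastic) strains gives |α₁ − α₂|·ΔT = P·[1/(A₁E₁) + 1/(A₂E₂)].
|α₁ − α₂|·ΔT = 7.4×10⁻⁶ × 142 = 0.001051.
1/(A₁E₁) + 1/(A₂E₂) = 1/(325×99×10³) + 1/(450×45×10³) = 8.046×10⁻⁸ N⁻¹.
So P = 0.001051 / 8.046×10⁻⁸ = 13.06 kN.
σ_{magnesium alloy} = P/A₂ = 13060/450 = 29.02 MPa, compressive.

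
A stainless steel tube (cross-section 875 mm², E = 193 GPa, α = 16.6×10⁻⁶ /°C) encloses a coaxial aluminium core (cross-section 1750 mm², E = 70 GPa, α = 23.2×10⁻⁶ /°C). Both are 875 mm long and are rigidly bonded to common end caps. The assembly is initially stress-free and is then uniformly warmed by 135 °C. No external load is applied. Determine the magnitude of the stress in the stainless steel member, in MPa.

Both members must finish at the same length. With the larger α, the aluminium tends to over-expand; the plates restrain it, putting the aluminium in compression and the stainless steel in tension. With no external load the two internal forces are equal and opposite, magnitude P.
Compatibility of the two members (thermal + elastic change equal): (α₁ − α₂)ΔT = P·[1/(A₁E₁) + 1/(A₂E₂)].
|α₁ − α₂|·ΔT = 6.6×10⁻⁶ × 135 = 0.000891.
1/(A₁E₁) + 1/(A₂E₂) = 1/(875×193×10³) + 1/(1750×70×10³) = 1.408×10⁻⁸ N⁻¹.
P = 0.000891 / 1.408×10⁻⁸ = 63260 N = 63.26 kN.
σ_{stainless steel} = P/A₁ = 63260/875 = 72.3 MPa, tensile.

σ ≈ 72.3 MPa (tensile)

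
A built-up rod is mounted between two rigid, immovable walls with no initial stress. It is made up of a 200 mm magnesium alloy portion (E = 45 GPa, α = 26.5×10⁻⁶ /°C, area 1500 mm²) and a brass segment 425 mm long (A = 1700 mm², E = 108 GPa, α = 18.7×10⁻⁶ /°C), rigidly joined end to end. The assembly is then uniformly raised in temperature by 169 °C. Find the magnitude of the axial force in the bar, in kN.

P ≈ 424 kN (compressive)

Free thermal expansion of the whole bar: Σ αᵢΔT Lᵢ = 26.5×10⁻⁶×169×200 + 18.7×10⁻⁶×169×425 = 2.239 mm.
Since the ends are fixed, an axial force P builds up, equal in every segment, with P · Σ Lᵢ/(AᵢEᵢ) = δ_free.
The series flexibility is Σ Lᵢ/(AᵢEᵢ) = 200/(1500×45×10³) + 425/(1700×108×10³) = 5.278×10⁻⁶ mm/N.
P = 2.239 / 5.278×10⁻⁶ = 424200 N = 424.2 kN, compressive.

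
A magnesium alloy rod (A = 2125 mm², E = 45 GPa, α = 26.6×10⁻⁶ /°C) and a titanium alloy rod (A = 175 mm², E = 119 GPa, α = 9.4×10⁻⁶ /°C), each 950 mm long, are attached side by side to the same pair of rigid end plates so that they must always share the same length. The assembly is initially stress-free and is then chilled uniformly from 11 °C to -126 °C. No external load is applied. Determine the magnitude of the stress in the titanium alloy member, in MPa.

Both members must finish at the same length. With the larger α, the magnesium alloy tends to over-contract; the plates restrain it, putting the magnesium alloy in tension and the titanium alloy in compression. With no external load the two internal forces are equal and opposite, magnitude P.
Equating the net (thermal + elastic) strains gives |α₁ − α₂|·ΔT = P·[1/(A₁E₁) + 1/(A₂E₂)].
|α₁ − α₂|·ΔT = 17.2×10⁻⁶ × 137 = 0.002356.
1/(A₁E₁) + 1/(A₂E₂) = 1/(2125×45×10³) + 1/(175×119×10³) = 5.848×10⁻⁸ N⁻¹.
P = 0.002356 / 5.848×10⁻⁸ = 40300 N = 40.3 kN.
σ_{titanium alloy} = P/A₂ = 40300/175 = 230.3 MPa, compressive.

σ ≈ 230 MPa (compressive)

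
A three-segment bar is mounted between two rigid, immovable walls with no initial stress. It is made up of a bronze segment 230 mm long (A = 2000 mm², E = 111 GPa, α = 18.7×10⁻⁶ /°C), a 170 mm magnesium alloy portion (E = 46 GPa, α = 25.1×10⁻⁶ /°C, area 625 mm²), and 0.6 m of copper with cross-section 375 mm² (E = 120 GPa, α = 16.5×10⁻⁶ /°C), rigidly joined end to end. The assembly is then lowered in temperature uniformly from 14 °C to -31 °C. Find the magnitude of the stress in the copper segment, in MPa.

If the supports were absent, the total length change would be Σ αᵢΔT Lᵢ = 18.7×10⁻⁶×45×230 + 25.1×10⁻⁶×45×170 + 16.5×10⁻⁶×45×600 = 0.8311 mm.
The rigid supports impose zero overall length change; the single axial force P common to all segments must satisfy P Σ Lᵢ/(AᵢEᵢ) = δ_free.
Σ Lᵢ/(AᵢEᵢ) = 230/(2000×111×10³) + 170/(625×46×10³) + 600/(375×120×10³) = 2.028×10⁻⁵ mm/N.
P = 0.8311 / 2.028×10⁻⁵ = 40970 N = 40.97 kN, tensile.
σ_{copper} = P / A = 40970 / 375 = 109.3 MPa.

σ ≈ 109 MPa (tensile)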